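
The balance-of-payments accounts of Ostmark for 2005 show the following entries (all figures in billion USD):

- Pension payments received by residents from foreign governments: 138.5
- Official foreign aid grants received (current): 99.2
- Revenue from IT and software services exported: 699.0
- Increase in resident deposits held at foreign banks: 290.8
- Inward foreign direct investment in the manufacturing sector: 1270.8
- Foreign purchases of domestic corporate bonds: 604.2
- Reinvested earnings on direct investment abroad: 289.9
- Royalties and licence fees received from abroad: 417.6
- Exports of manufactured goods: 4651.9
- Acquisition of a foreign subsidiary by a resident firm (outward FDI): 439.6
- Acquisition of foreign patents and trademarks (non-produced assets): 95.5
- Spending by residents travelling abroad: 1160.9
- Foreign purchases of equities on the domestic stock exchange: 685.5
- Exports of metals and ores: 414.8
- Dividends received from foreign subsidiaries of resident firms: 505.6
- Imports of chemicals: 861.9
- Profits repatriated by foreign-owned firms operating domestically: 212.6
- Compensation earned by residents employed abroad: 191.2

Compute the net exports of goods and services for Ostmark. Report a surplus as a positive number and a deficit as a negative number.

Goods: 414.8 - 861.9 + 4651.9 = 4204.8
Services: 417.6 - 1160.9 + 699.0 = -44.3
Trade balance = 4204.8 + (-44.3) = 4160.5
(Excluded from the trade balance — secondary income: pension payments received by residents from foreign governments 138.5, official foreign aid grants received (current) 99.2; financial account: increase in resident deposits held at foreign banks 290.8, inward foreign direct investment in the manufacturing sector 1270.8, foreign purchases of domestic corporate bonds 604.2, acquisition of a foreign subsidiary by a resident firm (outward FDI) 439.6, foreign purchases of equities on the domestic stock exchange 685.5; primary income: reinvested earnings on direct investment abroad 289.9, dividends received from foreign subsidiaries of resident firms 505.6, profits repatriated by foreign-owned firms operating domestically 212.6, compensation earned by residents employed abroad 191.2; capital account: acquisition of foreign patents and trademarks (non-produced assets) 95.5.)

4160.5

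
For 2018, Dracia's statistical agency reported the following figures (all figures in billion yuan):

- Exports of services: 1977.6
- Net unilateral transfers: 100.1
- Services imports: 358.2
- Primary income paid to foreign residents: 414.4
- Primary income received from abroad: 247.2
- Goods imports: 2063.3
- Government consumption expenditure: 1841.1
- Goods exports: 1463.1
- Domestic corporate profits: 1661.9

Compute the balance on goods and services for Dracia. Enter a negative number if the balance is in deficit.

Goods balance = 1463.1 - 2063.3 = -600.2
Services balance = 1977.6 - 358.2 = 1619.4
Trade balance (goods + services) = -600.2 + 1619.4 = 1019.2

1019.2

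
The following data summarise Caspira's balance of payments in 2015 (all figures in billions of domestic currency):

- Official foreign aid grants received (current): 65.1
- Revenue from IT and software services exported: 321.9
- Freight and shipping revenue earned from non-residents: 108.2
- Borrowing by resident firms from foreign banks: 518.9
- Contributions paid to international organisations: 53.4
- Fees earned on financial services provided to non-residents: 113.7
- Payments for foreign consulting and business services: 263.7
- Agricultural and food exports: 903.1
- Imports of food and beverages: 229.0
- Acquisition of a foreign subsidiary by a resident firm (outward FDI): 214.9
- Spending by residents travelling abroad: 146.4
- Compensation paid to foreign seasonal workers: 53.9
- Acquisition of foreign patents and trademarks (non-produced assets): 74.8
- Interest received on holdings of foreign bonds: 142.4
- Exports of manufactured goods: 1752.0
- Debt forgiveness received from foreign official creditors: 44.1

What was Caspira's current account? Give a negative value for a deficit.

2660.0

Goods: -229.0 + 1752.0 + 903.1 = 2426.1
Services: 108.2 - 263.7 + 113.7 - 146.4 + 321.9 = 133.7
Primary income: 142.4 - 53.9 = 88.5
Secondary income: 65.1 - 53.4 = 11.7
Current account = 2426.1 + 133.7 + 88.5 + 11.7 = 2660.0
(Excluded from the current account — financial account: borrowing by resident firms from foreign banks 518.9, acquisition of a foreign subsidiary by a resident firm (outward FDI) 214.9; capital account: acquisition of foreign patents and trademarks (non-produced assets) 74.8, debt forgiveness received from foreign official creditors 44.1.)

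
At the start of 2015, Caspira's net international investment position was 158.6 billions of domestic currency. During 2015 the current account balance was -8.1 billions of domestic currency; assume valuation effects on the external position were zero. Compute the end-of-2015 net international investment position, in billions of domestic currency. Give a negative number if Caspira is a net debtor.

150.5

With no valuation effects, change in NIIP = current account = -8.1
End-of-year NIIP = 158.6 + (-8.1) = 150.5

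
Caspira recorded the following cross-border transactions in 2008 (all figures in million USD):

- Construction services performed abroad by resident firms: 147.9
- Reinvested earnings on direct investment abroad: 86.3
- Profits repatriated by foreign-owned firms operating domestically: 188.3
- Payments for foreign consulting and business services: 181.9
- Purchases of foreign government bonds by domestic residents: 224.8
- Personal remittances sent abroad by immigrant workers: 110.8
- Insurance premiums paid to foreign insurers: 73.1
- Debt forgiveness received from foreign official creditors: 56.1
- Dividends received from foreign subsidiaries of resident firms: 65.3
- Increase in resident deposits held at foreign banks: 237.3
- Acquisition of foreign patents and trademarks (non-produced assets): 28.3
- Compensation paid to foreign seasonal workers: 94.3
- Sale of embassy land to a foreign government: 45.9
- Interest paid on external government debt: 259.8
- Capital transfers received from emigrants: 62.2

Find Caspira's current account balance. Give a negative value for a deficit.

-608.7

Services: -73.1 + 147.9 - 181.9 = -107.1
Primary income: 86.3 + 65.3 - 188.3 - 94.3 - 259.8 = -390.8
Secondary income: -110.8
Current account = (-107.1) + (-390.8) + (-110.8) = -608.7
(Excluded from the current account — financial account: purchases of foreign government bonds by domestic residents 224.8, increase in resident deposits held at foreign banks 237.3; capital account: debt forgiveness received from foreign official creditors 56.1, acquisition of foreign patents and trademarks (non-produced assets) 28.3, sale of embassy land to a foreign government 45.9, capital transfers received from emigrants 62.2.)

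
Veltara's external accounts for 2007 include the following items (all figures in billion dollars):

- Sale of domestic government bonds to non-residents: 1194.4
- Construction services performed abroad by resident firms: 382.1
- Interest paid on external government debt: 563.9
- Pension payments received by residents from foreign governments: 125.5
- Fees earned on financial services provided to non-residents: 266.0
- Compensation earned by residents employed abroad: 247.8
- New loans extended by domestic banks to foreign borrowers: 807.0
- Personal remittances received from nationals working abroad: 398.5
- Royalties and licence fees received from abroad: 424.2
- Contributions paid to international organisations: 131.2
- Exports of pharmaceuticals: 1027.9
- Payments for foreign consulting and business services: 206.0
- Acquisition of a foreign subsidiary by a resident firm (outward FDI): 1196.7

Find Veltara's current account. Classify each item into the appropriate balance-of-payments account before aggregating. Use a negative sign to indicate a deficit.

Goods: 1027.9
Services: 382.1 + 266.0 + 424.2 - 206.0 = 866.3
Primary income: 247.8 - 563.9 = -316.1
Secondary income: 398.5 - 131.2 + 125.5 = 392.8
Current account = 1027.9 + 866.3 + (-316.1) + 392.8 = 1970.9
(Excluded from the current account — financial account: sale of domestic government bonds to non-residents 1194.4, new loans extended by domestic banks to foreign borrowers 807.0, acquisition of a foreign subsidiary by a resident firm (outward FDI) 1196.7.)

1970.9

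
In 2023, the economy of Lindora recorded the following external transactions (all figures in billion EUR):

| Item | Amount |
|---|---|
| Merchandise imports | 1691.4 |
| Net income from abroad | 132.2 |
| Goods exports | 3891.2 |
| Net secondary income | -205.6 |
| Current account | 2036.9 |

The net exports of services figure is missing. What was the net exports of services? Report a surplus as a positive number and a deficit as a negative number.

-89.5

Current account = goods balance + services balance + net primary income + net secondary income
Sum of the known components = 2126.4
Net exports of services = CA - (known components) = 2036.9 - 2126.4 = -89.5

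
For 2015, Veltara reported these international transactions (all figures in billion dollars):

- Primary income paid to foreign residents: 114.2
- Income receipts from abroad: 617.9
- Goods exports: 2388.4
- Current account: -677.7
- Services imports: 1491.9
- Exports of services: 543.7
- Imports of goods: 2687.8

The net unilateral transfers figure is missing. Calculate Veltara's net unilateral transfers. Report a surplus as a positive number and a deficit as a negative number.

Current account = goods balance + services balance + net primary income + net secondary income
Sum of the known components = -743.9
Net unilateral transfers = CA - (known components) = -677.7 - (-743.9) = 66.2

66.2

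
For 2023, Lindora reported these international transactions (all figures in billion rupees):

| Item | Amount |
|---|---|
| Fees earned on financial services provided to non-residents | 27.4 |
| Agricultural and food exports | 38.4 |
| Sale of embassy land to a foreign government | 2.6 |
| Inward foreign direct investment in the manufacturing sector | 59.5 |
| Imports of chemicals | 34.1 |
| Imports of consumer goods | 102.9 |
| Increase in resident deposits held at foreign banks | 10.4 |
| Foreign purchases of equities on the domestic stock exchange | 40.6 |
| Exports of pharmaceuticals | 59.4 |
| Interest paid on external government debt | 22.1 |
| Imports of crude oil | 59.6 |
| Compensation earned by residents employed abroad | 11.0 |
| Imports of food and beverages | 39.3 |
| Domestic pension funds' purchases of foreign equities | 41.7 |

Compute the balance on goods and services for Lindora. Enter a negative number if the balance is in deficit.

Goods: -34.1 - 102.9 + 59.4 + 38.4 - 59.6 - 39.3 = -138.1
Services: 27.4
Trade balance = -138.1 + 27.4 = -110.7
(Excluded from the trade balance — capital account: sale of embassy land to a foreign government 2.6; financial account: inward foreign direct investment in the manufacturing sector 59.5, increase in resident deposits held at foreign banks 10.4, foreign purchases of equities on the domestic stock exchange 40.6, domestic pension funds' purchases of foreign equities 41.7; primary income: interest paid on external government debt 22.1, compensation earned by residents employed abroad 11.0.)

-110.7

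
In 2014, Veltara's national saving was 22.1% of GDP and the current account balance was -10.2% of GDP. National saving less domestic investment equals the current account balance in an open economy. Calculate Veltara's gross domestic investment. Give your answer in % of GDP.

S - I = CA (net lending to the rest of the world).
I = S - CA = 22.1 - (-10.2) = 32.3

32.3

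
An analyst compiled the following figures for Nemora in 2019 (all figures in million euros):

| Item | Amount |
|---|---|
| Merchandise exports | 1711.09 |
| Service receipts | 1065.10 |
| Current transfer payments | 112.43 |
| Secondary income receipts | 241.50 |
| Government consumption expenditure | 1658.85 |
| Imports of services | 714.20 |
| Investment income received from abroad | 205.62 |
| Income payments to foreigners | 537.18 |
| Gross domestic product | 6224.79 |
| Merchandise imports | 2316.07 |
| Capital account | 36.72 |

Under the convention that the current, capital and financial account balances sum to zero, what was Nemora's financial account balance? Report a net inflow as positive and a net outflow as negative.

Goods balance = 1711.09 - 2316.07 = -604.98
Services balance = 1065.10 - 714.20 = 350.90
Trade balance (goods + services) = -604.98 + 350.90 = -254.08
Net primary income = 205.62 - 537.18 = -331.56
Net secondary income = 241.50 - 112.43 = 129.07
Current account = -254.08 + (-331.56) + 129.07 = -456.57
Financial account = -(-456.57 + 36.72) = 419.85

419.85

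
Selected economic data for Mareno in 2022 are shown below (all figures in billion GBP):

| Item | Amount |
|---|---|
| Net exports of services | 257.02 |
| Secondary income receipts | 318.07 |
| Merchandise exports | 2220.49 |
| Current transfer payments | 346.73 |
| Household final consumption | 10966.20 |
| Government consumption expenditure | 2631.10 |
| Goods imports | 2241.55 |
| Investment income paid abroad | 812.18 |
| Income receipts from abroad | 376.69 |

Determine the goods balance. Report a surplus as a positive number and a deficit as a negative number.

Goods balance = 2220.49 - 2241.55 = -21.06

-21.06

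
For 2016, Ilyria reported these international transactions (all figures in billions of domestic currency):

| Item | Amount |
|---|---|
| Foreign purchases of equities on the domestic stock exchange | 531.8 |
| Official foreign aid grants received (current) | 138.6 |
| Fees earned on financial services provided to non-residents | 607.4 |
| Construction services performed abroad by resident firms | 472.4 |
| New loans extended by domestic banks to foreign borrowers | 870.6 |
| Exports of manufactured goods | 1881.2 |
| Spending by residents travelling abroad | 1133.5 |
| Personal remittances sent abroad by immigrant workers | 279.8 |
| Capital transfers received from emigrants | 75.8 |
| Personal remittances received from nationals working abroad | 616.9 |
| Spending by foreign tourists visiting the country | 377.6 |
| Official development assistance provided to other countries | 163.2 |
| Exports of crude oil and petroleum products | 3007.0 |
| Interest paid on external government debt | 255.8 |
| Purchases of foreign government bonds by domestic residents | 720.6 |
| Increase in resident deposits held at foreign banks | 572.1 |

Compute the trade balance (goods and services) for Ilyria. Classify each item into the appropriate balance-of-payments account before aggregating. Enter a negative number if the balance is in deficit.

5212.1

Goods: 3007.0 + 1881.2 = 4888.2
Services: -1133.5 + 607.4 + 377.6 + 472.4 = 323.9
Trade balance = 4888.2 + 323.9 = 5212.1
(Excluded from the trade balance — financial account: foreign purchases of equities on the domestic stock exchange 531.8, new loans extended by domestic banks to foreign borrowers 870.6, purchases of foreign government bonds by domestic residents 720.6, increase in resident deposits held at foreign banks 572.1; secondary income: official foreign aid grants received (current) 138.6, personal remittances sent abroad by immigrant workers 279.8, personal remittances received from nationals working abroad 616.9, official development assistance provided to other countries 163.2; capital account: capital transfers received from emigrants 75.8; primary income: interest paid on external government debt 255.8.)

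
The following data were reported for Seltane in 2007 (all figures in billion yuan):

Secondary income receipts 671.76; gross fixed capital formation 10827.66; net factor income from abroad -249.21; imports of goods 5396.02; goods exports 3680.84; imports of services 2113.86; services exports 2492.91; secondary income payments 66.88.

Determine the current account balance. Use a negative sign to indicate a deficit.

-980.46

Goods balance = 3680.84 - 5396.02 = -1715.18
Services balance = 2492.91 - 2113.86 = 379.05
Trade balance (goods + services) = -1715.18 + 379.05 = -1336.13
Net primary income = -249.21
Net secondary income = 671.76 - 66.88 = 604.88
Current account = -1336.13 + (-249.21) + 604.88 = -980.46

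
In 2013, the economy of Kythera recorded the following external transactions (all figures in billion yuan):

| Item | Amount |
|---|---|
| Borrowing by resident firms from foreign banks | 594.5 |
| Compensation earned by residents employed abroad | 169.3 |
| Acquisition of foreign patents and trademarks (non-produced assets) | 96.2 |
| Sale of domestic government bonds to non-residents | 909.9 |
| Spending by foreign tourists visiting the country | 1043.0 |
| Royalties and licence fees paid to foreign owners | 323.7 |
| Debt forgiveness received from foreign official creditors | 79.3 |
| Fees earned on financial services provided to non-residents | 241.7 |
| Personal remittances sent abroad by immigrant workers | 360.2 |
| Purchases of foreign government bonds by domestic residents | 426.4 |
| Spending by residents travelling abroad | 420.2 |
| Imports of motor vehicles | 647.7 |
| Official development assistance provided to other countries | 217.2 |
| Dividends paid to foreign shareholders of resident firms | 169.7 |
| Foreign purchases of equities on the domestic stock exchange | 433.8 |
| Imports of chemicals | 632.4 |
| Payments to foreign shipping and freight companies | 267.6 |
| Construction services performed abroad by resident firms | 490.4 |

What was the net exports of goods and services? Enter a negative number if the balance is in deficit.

Goods: -632.4 - 647.7 = -1280.1
Services: -267.6 + 241.7 + 490.4 + 1043.0 - 323.7 - 420.2 = 763.6
Trade balance = -1280.1 + 763.6 = -516.5
(Excluded from the trade balance — financial account: borrowing by resident firms from foreign banks 594.5, sale of domestic government bonds to non-residents 909.9, purchases of foreign government bonds by domestic residents 426.4, foreign purchases of equities on the domestic stock exchange 433.8; primary income: compensation earned by residents employed abroad 169.3, dividends paid to foreign shareholders of resident firms 169.7; capital account: acquisition of foreign patents and trademarks (non-produced assets) 96.2, debt forgiveness received from foreign official creditors 79.3; secondary income: personal remittances sent abroad by immigrant workers 360.2, official development assistance provided to other countries 217.2.)

-516.5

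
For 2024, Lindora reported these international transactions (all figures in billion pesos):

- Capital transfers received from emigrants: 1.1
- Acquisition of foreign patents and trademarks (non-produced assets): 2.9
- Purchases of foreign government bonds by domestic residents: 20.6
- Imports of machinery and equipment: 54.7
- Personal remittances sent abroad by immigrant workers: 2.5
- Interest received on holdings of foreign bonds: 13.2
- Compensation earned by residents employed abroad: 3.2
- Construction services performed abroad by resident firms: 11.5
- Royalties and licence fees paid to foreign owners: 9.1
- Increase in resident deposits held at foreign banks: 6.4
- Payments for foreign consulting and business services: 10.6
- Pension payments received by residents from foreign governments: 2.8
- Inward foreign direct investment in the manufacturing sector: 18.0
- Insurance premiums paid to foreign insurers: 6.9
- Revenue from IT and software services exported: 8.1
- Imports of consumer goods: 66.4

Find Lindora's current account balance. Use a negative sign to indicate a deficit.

Goods: -54.7 - 66.4 = -121.1
Services: -6.9 + 11.5 - 9.1 - 10.6 + 8.1 = -7.0
Primary income: 3.2 + 13.2 = 16.4
Secondary income: 2.8 - 2.5 = 0.3
Current account = (-121.1) + (-7.0) + 16.4 + 0.3 = -111.4
(Excluded from the current account — capital account: capital transfers received from emigrants 1.1, acquisition of foreign patents and trademarks (non-produced assets) 2.9; financial account: purchases of foreign government bonds by domestic residents 20.6, increase in resident deposits held at foreign banks 6.4, inward foreign direct investment in the manufacturing sector 18.0.)

-111.4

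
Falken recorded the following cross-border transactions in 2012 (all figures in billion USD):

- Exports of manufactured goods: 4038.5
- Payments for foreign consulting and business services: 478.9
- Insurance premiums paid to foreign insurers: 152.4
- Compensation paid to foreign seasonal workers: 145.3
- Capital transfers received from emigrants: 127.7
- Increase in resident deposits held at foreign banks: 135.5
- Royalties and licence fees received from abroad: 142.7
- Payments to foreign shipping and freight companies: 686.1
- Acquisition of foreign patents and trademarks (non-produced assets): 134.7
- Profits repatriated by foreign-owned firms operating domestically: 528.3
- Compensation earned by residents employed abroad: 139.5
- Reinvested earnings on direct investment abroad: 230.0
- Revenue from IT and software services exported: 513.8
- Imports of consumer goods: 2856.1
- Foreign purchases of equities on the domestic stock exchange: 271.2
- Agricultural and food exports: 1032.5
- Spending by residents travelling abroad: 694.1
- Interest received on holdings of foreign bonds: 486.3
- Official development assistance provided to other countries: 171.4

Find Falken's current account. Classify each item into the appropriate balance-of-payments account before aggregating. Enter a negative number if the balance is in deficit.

Goods: 1032.5 + 4038.5 - 2856.1 = 2214.9
Services: -694.1 + 142.7 - 152.4 - 686.1 + 513.8 - 478.9 = -1355.0
Primary income: 230.0 + 139.5 + 486.3 - 528.3 - 145.3 = 182.2
Secondary income: -171.4
Current account = 2214.9 + (-1355.0) + 182.2 + (-171.4) = 870.7
(Excluded from the current account — capital account: capital transfers received from emigrants 127.7, acquisition of foreign patents and trademarks (non-produced assets) 134.7; financial account: increase in resident deposits held at foreign banks 135.5, foreign purchases of equities on the domestic stock exchange 271.2.)

870.7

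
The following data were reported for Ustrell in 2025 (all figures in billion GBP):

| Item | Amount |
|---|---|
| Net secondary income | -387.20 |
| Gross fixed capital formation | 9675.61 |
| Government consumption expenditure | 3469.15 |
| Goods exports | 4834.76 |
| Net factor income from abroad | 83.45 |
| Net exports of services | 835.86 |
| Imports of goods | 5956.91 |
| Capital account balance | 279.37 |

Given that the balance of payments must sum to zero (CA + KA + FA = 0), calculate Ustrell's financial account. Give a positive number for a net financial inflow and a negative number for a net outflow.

310.67

Goods balance = 4834.76 - 5956.91 = -1122.15
Services balance = 835.86
Trade balance (goods + services) = -1122.15 + 835.86 = -286.29
Net primary income = 83.45
Net secondary income = -387.20
Current account = -286.29 + 83.45 + (-387.20) = -590.04
Financial account = -(-590.04 + 279.37) = 310.67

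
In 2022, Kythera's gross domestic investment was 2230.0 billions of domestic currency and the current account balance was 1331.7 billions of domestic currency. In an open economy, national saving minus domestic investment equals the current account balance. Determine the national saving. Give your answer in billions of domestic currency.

S - I = CA (net lending to the rest of the world).
S = I + CA = 2230.0 + 1331.7 = 3561.7

3561.7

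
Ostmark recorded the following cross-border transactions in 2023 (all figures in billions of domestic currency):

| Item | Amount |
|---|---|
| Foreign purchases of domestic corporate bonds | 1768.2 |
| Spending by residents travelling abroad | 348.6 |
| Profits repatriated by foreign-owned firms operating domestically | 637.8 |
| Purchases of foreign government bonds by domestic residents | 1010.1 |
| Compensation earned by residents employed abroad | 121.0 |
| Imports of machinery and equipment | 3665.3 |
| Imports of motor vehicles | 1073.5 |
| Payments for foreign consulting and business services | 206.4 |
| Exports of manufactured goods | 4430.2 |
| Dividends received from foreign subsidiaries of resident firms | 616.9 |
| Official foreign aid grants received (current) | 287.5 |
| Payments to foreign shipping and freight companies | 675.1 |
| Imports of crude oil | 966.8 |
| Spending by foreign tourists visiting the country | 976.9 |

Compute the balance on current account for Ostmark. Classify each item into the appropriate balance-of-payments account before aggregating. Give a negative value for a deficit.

-1141.0

Goods: -966.8 + 4430.2 - 1073.5 - 3665.3 = -1275.4
Services: 976.9 - 348.6 - 675.1 - 206.4 = -253.2
Primary income: 121.0 - 637.8 + 616.9 = 100.1
Secondary income: 287.5
Current account = (-1275.4) + (-253.2) + 100.1 + 287.5 = -1141.0
(Excluded from the current account — financial account: foreign purchases of domestic corporate bonds 1768.2, purchases of foreign government bonds by domestic residents 1010.1.)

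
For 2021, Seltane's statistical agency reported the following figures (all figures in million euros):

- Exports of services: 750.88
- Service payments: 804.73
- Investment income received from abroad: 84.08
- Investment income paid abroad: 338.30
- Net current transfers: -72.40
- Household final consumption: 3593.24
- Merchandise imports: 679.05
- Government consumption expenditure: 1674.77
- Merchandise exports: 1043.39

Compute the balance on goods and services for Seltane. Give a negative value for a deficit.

Goods balance = 1043.39 - 679.05 = 364.34
Services balance = 750.88 - 804.73 = -53.85
Trade balance (goods + services) = 364.34 + (-53.85) = 310.49

310.49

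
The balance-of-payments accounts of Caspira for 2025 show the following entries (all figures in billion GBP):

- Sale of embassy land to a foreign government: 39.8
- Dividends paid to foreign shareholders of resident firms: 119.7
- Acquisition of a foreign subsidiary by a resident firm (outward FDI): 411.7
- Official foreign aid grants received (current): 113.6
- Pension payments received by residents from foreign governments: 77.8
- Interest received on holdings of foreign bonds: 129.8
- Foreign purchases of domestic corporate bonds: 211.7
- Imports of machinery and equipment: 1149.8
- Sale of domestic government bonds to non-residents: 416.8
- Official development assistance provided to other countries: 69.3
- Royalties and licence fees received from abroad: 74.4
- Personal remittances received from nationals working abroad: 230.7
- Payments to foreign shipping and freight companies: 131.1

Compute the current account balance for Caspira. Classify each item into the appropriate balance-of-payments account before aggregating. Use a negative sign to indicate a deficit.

-843.6

Goods: -1149.8
Services: 74.4 - 131.1 = -56.7
Primary income: -119.7 + 129.8 = 10.1
Secondary income: -69.3 + 113.6 + 230.7 + 77.8 = 352.8
Current account = (-1149.8) + (-56.7) + 10.1 + 352.8 = -843.6
(Excluded from the current account — capital account: sale of embassy land to a foreign government 39.8; financial account: acquisition of a foreign subsidiary by a resident firm (outward FDI) 411.7, foreign purchases of domestic corporate bonds 211.7, sale of domestic government bonds to non-residents 416.8.)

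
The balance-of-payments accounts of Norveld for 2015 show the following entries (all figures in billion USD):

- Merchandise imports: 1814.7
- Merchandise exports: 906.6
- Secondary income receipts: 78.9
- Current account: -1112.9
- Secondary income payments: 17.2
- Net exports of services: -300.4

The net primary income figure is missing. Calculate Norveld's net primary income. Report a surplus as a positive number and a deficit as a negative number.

33.9

Current account = goods balance + services balance + net primary income + net secondary income
Sum of the known components = -1146.8
Net primary income = CA - (known components) = -1112.9 - (-1146.8) = 33.9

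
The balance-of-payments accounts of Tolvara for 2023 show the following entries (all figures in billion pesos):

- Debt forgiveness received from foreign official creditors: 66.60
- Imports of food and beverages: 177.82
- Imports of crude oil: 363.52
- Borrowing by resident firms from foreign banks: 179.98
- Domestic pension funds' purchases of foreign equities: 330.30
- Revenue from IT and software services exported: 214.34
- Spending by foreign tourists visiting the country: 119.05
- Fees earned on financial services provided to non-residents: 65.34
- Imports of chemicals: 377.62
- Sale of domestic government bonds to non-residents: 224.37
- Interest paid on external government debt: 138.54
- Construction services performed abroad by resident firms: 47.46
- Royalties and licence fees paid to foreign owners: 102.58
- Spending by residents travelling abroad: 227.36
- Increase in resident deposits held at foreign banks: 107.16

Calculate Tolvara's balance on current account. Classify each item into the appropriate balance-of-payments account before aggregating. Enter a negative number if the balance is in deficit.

Goods: -363.52 - 377.62 - 177.82 = -918.96
Services: -102.58 + 214.34 + 47.46 - 227.36 + 119.05 + 65.34 = 116.25
Primary income: -138.54
Current account = (-918.96) + 116.25 + (-138.54) = -941.25
(Excluded from the current account — capital account: debt forgiveness received from foreign official creditors 66.60; financial account: borrowing by resident firms from foreign banks 179.98, domestic pension funds' purchases of foreign equities 330.30, sale of domestic government bonds to non-residents 224.37, increase in resident deposits held at foreign banks 107.16.)

-941.25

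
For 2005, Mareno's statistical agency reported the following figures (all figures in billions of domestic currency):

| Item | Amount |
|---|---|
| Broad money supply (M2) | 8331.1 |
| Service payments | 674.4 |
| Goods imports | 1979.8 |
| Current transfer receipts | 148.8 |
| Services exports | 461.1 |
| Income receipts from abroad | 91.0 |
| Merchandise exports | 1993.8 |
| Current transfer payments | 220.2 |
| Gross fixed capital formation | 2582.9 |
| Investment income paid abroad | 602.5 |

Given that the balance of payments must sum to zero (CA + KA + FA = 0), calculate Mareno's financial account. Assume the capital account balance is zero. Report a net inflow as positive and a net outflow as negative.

782.2

Goods balance = 1993.8 - 1979.8 = 14.0
Services balance = 461.1 - 674.4 = -213.3
Trade balance (goods + services) = 14.0 + (-213.3) = -199.3
Net primary income = 91.0 - 602.5 = -511.5
Net secondary income = 148.8 - 220.2 = -71.4
Current account = -199.3 + (-511.5) + (-71.4) = -782.2
Financial account = -(-782.2) = 782.2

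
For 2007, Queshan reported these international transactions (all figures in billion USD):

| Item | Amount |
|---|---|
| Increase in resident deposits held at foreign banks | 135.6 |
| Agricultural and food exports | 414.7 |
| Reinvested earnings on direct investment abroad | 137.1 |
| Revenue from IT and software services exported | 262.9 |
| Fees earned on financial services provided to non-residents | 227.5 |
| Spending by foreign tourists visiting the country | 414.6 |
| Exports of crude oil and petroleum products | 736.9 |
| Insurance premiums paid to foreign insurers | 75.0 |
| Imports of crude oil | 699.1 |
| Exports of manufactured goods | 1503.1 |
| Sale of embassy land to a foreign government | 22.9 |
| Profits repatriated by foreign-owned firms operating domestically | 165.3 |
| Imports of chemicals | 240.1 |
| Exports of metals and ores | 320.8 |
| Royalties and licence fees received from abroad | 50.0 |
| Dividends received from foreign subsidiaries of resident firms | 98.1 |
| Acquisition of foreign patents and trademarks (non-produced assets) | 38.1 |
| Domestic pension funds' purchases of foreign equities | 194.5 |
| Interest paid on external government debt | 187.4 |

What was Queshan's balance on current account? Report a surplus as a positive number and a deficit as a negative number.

2798.8

Goods: 320.8 + 414.7 - 240.1 + 736.9 + 1503.1 - 699.1 = 2036.3
Services: 414.6 + 50.0 + 227.5 - 75.0 + 262.9 = 880.0
Primary income: 137.1 - 187.4 - 165.3 + 98.1 = -117.5
Current account = 2036.3 + 880.0 + (-117.5) = 2798.8
(Excluded from the current account — financial account: increase in resident deposits held at foreign banks 135.6, domestic pension funds' purchases of foreign equities 194.5; capital account: sale of embassy land to a foreign government 22.9, acquisition of foreign patents and trademarks (non-produced assets) 38.1.)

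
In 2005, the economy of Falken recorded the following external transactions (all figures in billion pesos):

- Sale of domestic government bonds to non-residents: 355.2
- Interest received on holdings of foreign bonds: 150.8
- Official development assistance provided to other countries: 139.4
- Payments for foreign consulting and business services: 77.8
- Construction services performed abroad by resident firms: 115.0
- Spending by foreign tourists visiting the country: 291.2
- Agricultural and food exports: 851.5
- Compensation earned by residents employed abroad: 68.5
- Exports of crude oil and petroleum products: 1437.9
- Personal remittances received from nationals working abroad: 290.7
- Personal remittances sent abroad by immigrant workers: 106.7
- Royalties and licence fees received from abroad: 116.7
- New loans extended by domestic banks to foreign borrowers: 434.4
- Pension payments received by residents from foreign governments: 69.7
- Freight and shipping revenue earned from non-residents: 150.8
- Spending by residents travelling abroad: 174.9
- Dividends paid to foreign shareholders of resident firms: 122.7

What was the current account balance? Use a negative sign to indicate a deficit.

2921.3

Goods: 851.5 + 1437.9 = 2289.4
Services: 116.7 + 150.8 - 77.8 + 115.0 + 291.2 - 174.9 = 421.0
Primary income: 150.8 + 68.5 - 122.7 = 96.6
Secondary income: 290.7 + 69.7 - 106.7 - 139.4 = 114.3
Current account = 2289.4 + 421.0 + 96.6 + 114.3 = 2921.3
(Excluded from the current account — financial account: sale of domestic government bonds to non-residents 355.2, new loans extended by domestic banks to foreign borrowers 434.4.)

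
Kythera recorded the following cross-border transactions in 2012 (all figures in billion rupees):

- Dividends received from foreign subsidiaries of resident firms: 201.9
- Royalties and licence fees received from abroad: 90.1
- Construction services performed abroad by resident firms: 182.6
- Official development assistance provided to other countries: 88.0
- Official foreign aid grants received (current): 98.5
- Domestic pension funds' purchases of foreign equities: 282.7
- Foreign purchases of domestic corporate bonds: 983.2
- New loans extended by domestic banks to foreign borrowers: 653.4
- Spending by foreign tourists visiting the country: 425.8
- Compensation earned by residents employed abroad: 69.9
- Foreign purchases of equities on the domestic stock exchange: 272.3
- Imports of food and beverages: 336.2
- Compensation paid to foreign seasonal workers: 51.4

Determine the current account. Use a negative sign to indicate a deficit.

Goods: -336.2
Services: 425.8 + 90.1 + 182.6 = 698.5
Primary income: 69.9 - 51.4 + 201.9 = 220.4
Secondary income: -88.0 + 98.5 = 10.5
Current account = (-336.2) + 698.5 + 220.4 + 10.5 = 593.2
(Excluded from the current account — financial account: domestic pension funds' purchases of foreign equities 282.7, foreign purchases of domestic corporate bonds 983.2, new loans extended by domestic banks to foreign borrowers 653.4, foreign purchases of equities on the domestic stock exchange 272.3.)

593.2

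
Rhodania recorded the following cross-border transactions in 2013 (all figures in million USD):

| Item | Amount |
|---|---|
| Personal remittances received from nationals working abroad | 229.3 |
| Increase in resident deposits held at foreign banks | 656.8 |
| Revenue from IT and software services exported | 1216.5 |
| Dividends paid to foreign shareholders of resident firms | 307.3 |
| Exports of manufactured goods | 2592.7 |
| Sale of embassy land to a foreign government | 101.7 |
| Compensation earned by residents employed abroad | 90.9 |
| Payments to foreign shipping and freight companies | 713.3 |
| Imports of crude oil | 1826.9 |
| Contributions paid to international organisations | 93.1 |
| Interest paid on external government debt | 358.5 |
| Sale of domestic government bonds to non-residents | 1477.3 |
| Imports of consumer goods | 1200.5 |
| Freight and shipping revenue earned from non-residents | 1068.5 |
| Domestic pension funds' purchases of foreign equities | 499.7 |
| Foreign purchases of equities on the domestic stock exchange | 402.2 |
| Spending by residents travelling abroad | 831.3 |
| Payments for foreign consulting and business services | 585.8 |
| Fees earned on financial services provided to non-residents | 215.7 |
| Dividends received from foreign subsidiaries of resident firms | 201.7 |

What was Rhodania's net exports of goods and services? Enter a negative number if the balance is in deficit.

Goods: -1200.5 + 2592.7 - 1826.9 = -434.7
Services: -831.3 + 1216.5 - 585.8 - 713.3 + 1068.5 + 215.7 = 370.3
Trade balance = -434.7 + 370.3 = -64.4
(Excluded from the trade balance — secondary income: personal remittances received from nationals working abroad 229.3, contributions paid to international organisations 93.1; financial account: increase in resident deposits held at foreign banks 656.8, sale of domestic government bonds to non-residents 1477.3, domestic pension funds' purchases of foreign equities 499.7, foreign purchases of equities on the domestic stock exchange 402.2; primary income: dividends paid to foreign shareholders of resident firms 307.3, compensation earned by residents employed abroad 90.9, interest paid on external government debt 358.5, dividends received from foreign subsidiaries of resident firms 201.7; capital account: sale of embassy land to a foreign government 101.7.)

-64.4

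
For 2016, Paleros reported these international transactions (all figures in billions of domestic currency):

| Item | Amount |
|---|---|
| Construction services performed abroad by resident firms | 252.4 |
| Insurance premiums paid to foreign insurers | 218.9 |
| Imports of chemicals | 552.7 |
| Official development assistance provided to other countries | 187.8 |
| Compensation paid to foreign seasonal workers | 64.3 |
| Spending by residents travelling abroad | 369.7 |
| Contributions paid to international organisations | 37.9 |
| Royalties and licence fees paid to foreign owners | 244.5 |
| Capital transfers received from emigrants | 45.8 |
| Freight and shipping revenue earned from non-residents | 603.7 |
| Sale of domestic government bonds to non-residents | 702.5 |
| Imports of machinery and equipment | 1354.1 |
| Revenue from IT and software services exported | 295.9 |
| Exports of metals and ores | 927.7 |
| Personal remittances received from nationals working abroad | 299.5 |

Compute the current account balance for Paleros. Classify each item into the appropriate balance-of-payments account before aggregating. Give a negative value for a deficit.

-650.7

Goods: -1354.1 + 927.7 - 552.7 = -979.1
Services: -218.9 - 369.7 - 244.5 + 252.4 + 295.9 + 603.7 = 318.9
Primary income: -64.3
Secondary income: -37.9 - 187.8 + 299.5 = 73.8
Current account = (-979.1) + 318.9 + (-64.3) + 73.8 = -650.7
(Excluded from the current account — capital account: capital transfers received from emigrants 45.8; financial account: sale of domestic government bonds to non-residents 702.5.)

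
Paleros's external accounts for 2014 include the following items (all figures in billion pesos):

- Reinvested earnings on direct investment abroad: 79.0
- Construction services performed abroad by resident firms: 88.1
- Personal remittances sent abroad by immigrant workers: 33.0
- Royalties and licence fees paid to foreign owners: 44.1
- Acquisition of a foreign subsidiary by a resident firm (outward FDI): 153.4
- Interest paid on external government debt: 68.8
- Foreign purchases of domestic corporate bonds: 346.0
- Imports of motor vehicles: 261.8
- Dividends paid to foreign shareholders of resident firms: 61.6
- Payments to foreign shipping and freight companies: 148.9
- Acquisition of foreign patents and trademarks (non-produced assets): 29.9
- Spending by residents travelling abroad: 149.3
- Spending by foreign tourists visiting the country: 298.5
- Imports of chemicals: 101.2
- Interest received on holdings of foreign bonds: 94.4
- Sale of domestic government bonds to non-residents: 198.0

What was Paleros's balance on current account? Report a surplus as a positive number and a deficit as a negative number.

-308.7

Goods: -261.8 - 101.2 = -363.0
Services: -149.3 - 44.1 + 298.5 - 148.9 + 88.1 = 44.3
Primary income: 79.0 + 94.4 - 68.8 - 61.6 = 43.0
Secondary income: -33.0
Current account = (-363.0) + 44.3 + 43.0 + (-33.0) = -308.7
(Excluded from the current account — financial account: acquisition of a foreign subsidiary by a resident firm (outward FDI) 153.4, foreign purchases of domestic corporate bonds 346.0, sale of domestic government bonds to non-residents 198.0; capital account: acquisition of foreign patents and trademarks (non-produced assets) 29.9.)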